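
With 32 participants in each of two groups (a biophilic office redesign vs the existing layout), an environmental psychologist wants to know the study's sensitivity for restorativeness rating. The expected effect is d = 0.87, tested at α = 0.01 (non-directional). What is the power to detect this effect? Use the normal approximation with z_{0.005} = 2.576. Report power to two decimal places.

For two equal groups, power = Φ(d·√(n/2) − z_{α/2}).
d·√(n/2) = 0.87 × √(32/2) = 0.87 × 4.000 = 3.480.
z_β = 3.480 − 2.576 = 0.904.
Power = Φ(0.904) = 0.817.

power ≈ 0.82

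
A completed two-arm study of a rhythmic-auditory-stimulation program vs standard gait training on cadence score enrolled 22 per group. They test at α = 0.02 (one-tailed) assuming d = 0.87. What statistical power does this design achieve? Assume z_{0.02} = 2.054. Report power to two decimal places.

For two equal groups, power = Φ(d·√(n/2) − z_{α}).
d·√(n/2) = 0.87 × √(22/2) = 0.87 × 3.317 = 2.885.
z_β = 2.885 − 2.054 = 0.831.
Power = Φ(0.831) = 0.797.

power ≈ 0.80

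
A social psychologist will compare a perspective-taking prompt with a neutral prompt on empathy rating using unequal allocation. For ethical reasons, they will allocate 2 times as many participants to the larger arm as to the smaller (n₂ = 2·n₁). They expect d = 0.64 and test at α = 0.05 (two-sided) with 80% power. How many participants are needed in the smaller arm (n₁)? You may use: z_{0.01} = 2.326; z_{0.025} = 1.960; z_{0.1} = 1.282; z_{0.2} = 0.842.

With allocation ratio k = n₂/n₁ = 2, Var(x̄₁−x̄₂) = σ²(1/n₁ + 1/(k·n₁)) = σ²·(k+1)/(k·n₁).
So n₁ = (1 + 1/k)·((z_{α/2} + z_β)/d)² = 1.500 × (2.802/0.64)².
n₁ = 1.500 × 19.17 = 28.8.
Round up: n₁ = 29, giving n₂ = 2 × 29 = 58.

n₁ = 29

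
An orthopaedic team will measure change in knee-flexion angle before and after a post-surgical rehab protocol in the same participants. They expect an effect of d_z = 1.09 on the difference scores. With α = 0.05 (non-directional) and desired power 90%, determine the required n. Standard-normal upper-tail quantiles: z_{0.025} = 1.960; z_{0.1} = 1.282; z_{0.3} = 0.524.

For a paired (one-sample on differences) test: n = ((z_{α/2} + z_β) / d)².
z_{α/2} + z_β = 1.960 + 1.282 = 3.242.
n = (3.242 / 1.09)² = 2.974² = 8.85.
Round up.

n = 9 pairs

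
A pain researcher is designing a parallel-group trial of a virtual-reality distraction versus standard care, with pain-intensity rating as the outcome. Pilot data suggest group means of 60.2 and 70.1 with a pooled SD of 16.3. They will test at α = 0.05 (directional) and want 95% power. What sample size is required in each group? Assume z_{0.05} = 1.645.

Cohen's d = |M₁ − M₂| / SD_pooled = |60.2 − 70.1| / 16.3 = 9.9 / 16.3 = 0.607.
For two independent groups with equal n: n = 2·((z_{α} + z_β) / d)².
z_{α} + z_β = 1.645 + 1.645 = 3.290.
n = 2 × (3.290 / 0.607)² = 2 × 5.420² = 2 × 29.38 = 58.8.
Round up to the next whole participant.

n = 59 per group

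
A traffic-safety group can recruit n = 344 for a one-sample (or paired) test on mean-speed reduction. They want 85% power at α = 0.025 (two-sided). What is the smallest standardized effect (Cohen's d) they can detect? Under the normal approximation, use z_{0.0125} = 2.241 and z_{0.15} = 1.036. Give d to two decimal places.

For a single sample (or paired design) of n = 344: d_min = (z_{α/2} + z_β)/√n.
z-sum = 2.241 + 1.036 = 3.277.
d_min = 3.277 / √344 = 3.277 / 18.547 = 0.177.

d_min ≈ 0.18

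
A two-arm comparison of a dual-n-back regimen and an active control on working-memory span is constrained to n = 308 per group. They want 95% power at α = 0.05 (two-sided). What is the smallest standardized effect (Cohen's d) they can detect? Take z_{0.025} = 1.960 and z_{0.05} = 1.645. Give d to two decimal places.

d_min ≈ 0.29

For two independent groups of n = 308 each: d_min = (z_{α/2} + z_β)·√(2/n).
z-sum = 1.960 + 1.645 = 3.605.
d_min = 3.605 × √(2/308) = 3.605 × 0.0806 = 0.290.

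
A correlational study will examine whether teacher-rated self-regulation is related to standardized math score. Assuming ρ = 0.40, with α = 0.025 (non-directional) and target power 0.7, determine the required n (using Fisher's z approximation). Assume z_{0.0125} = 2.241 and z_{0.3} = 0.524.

Fisher's z: C = ½·ln((1+r)/(1−r)) = ½·ln(2.3333) = 0.4236.
n = ((z_{α/2} + z_β)/C)² + 3.
(2.241 + 0.524) / 0.4236 = 2.765 / 0.4236 = 6.527.
n = 6.527² + 3 = 42.61 + 3 = 45.6.
Round up.

n = 46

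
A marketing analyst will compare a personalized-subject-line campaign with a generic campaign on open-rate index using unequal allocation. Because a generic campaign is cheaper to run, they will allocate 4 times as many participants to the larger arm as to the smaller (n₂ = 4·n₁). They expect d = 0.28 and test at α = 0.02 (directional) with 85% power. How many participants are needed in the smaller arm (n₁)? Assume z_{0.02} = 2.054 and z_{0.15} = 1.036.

With allocation ratio k = n₂/n₁ = 4, Var(x̄₁−x̄₂) = σ²(1/n₁ + 1/(k·n₁)) = σ²·(k+1)/(k·n₁).
So n₁ = (1 + 1/k)·((z_{α} + z_β)/d)² = 1.250 × (3.090/0.28)².
n₁ = 1.250 × 121.79 = 152.2.
Round up: n₁ = 153, giving n₂ = 4 × 153 = 612.

n₁ = 153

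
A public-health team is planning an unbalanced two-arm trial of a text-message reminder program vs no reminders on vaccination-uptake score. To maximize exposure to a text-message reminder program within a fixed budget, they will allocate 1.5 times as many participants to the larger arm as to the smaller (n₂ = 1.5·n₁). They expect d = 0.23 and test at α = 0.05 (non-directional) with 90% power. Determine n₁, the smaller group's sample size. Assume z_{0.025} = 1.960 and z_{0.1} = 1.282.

n₁ = 332

With allocation ratio k = n₂/n₁ = 1.5, Var(x̄₁−x̄₂) = σ²(1/n₁ + 1/(k·n₁)) = σ²·(k+1)/(k·n₁).
So n₁ = (1 + 1/k)·((z_{α/2} + z_β)/d)² = 1.667 × (3.242/0.23)².
n₁ = 1.667 × 198.69 = 331.1.
Round up: n₁ = 332, giving n₂ = 1.5 × 332 = 498.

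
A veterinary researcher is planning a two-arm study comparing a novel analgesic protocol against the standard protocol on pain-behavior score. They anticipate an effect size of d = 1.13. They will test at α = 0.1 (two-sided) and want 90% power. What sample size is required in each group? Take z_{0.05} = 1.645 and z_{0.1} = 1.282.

n = 14 per group

For two independent groups with equal n: n = 2·((z_{α/2} + z_β) / d)².
z_{α/2} + z_β = 1.645 + 1.282 = 2.927.
n = 2 × (2.927 / 1.13)² = 2 × 2.590² = 2 × 6.71 = 13.4.
Round up to the next whole participant.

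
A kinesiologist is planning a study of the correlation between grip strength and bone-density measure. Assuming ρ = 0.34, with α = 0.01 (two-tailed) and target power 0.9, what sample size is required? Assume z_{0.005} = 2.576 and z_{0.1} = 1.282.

Fisher's z: C = ½·ln((1+r)/(1−r)) = ½·ln(2.0303) = 0.3541.
n = ((z_{α/2} + z_β)/C)² + 3.
(2.576 + 1.282) / 0.3541 = 3.858 / 0.3541 = 10.895.
n = 10.895² + 3 = 118.71 + 3 = 121.7.
Round up.

n = 122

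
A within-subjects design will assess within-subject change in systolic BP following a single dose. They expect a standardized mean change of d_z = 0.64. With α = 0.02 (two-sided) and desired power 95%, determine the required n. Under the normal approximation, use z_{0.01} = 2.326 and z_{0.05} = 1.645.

For a paired (one-sample on differences) test: n = ((z_{α/2} + z_β) / d)².
z_{α/2} + z_β = 2.326 + 1.645 = 3.971.
n = (3.971 / 0.64)² = 6.205² = 38.50.
Round up.

n = 39 pairs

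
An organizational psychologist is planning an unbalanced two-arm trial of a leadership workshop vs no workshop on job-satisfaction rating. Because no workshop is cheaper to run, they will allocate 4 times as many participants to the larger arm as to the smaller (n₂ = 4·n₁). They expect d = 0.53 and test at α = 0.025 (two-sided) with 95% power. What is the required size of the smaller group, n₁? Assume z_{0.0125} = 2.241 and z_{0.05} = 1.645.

With allocation ratio k = n₂/n₁ = 4, Var(x̄₁−x̄₂) = σ²(1/n₁ + 1/(k·n₁)) = σ²·(k+1)/(k·n₁).
So n₁ = (1 + 1/k)·((z_{α/2} + z_β)/d)² = 1.250 × (3.886/0.53)².
n₁ = 1.250 × 53.76 = 67.2.
Round up: n₁ = 68, giving n₂ = 4 × 68 = 272.

n₁ = 68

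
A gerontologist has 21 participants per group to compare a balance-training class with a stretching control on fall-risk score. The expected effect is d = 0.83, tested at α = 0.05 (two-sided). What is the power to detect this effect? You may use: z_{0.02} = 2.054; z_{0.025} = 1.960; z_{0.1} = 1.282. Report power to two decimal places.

power ≈ 0.77

For two equal groups, power = Φ(d·√(n/2) − z_{α/2}).
d·√(n/2) = 0.83 × √(21/2) = 0.83 × 3.240 = 2.690.
z_β = 2.690 − 1.960 = 0.730.
Power = Φ(0.730) = 0.767.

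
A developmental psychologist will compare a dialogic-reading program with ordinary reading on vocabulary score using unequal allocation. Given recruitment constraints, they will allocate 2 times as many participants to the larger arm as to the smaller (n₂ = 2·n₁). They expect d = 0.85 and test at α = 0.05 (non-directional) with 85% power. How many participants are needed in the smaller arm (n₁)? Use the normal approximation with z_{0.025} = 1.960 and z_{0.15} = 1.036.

With allocation ratio k = n₂/n₁ = 2, Var(x̄₁−x̄₂) = σ²(1/n₁ + 1/(k·n₁)) = σ²·(k+1)/(k·n₁).
So n₁ = (1 + 1/k)·((z_{α/2} + z_β)/d)² = 1.500 × (2.996/0.85)².
n₁ = 1.500 × 12.42 = 18.6.
Round up: n₁ = 19, giving n₂ = 2 × 19 = 38.

n₁ = 19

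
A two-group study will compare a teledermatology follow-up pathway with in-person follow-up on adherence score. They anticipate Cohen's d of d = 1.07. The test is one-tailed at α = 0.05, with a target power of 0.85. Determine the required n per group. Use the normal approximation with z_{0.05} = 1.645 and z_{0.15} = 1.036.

For two independent groups with equal n: n = 2·((z_{α} + z_β) / d)².
z_{α} + z_β = 1.645 + 1.036 = 2.681.
n = 2 × (2.681 / 1.07)² = 2 × 2.506² = 2 × 6.28 = 12.6.
Round up to the next whole participant.

n = 13 per group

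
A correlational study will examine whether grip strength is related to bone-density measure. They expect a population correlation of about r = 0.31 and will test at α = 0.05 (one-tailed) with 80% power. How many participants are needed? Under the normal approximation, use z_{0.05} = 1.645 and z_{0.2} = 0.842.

n = 64

Fisher's z: C = ½·ln((1+r)/(1−r)) = ½·ln(1.8986) = 0.3205.
n = ((z_{α} + z_β)/C)² + 3.
(1.645 + 0.842) / 0.3205 = 2.487 / 0.3205 = 7.760.
n = 7.760² + 3 = 60.21 + 3 = 63.2.
Round up.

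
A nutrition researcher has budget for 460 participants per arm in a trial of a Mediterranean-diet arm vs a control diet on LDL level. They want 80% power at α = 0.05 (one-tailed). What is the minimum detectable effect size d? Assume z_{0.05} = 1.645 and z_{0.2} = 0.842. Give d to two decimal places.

d_min ≈ 0.16

For two independent groups of n = 460 each: d_min = (z_{α} + z_β)·√(2/n).
z-sum = 1.645 + 0.842 = 2.487.
d_min = 2.487 × √(2/460) = 2.487 × 0.0659 = 0.164.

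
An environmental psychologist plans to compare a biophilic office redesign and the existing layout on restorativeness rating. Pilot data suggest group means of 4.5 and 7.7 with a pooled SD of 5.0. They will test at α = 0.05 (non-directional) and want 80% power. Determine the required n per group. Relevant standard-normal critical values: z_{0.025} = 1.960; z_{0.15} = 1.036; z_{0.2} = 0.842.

Cohen's d = |M₁ − M₂| / SD_pooled = |4.5 − 7.7| / 5.0 = 3.2 / 5.0 = 0.640.
For two independent groups with equal n: n = 2·((z_{α/2} + z_β) / d)².
z_{α/2} + z_β = 1.960 + 0.842 = 2.802.
n = 2 × (2.802 / 0.640)² = 2 × 4.378² = 2 × 19.17 = 38.3.
Round up to the next whole participant.

n = 39 per group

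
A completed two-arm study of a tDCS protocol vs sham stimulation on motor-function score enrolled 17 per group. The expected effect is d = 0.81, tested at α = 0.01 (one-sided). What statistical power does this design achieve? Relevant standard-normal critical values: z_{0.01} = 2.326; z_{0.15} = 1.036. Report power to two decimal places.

power ≈ 0.51

For two equal groups, power = Φ(d·√(n/2) − z_{α}).
d·√(n/2) = 0.81 × √(17/2) = 0.81 × 2.915 = 2.362.
z_β = 2.362 − 2.326 = 0.036.
Power = Φ(0.036) = 0.514.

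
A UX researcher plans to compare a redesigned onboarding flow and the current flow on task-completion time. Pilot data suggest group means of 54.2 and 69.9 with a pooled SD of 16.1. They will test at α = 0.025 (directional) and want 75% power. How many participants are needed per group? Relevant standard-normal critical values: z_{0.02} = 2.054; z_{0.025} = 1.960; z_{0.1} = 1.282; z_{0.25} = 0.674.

Cohen's d = |M₁ − M₂| / SD_pooled = |54.2 − 69.9| / 16.1 = 15.7 / 16.1 = 0.975.
For two independent groups with equal n: n = 2·((z_{α} + z_β) / d)².
z_{α} + z_β = 1.960 + 0.674 = 2.634.
n = 2 × (2.634 / 0.975)² = 2 × 2.702² = 2 × 7.30 = 14.6.
Round up to the next whole participant.

n = 15 per group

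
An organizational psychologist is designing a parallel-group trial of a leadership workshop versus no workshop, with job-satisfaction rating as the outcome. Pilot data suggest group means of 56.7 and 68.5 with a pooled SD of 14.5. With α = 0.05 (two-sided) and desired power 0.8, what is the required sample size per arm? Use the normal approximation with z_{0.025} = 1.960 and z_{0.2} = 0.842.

Cohen's d = |M₁ − M₂| / SD_pooled = |56.7 − 68.5| / 14.5 = 11.8 / 14.5 = 0.814.
For two independent groups with equal n: n = 2·((z_{α/2} + z_β) / d)².
z_{α/2} + z_β = 1.960 + 0.842 = 2.802.
n = 2 × (2.802 / 0.814)² = 2 × 3.442² = 2 × 11.85 = 23.7.
Round up to the next whole participant.

n = 24 per group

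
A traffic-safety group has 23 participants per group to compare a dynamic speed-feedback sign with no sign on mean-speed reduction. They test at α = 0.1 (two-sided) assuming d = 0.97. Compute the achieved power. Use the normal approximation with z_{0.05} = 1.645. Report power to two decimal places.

power ≈ 0.95

For two equal groups, power = Φ(d·√(n/2) − z_{α/2}).
d·√(n/2) = 0.97 × √(23/2) = 0.97 × 3.391 = 3.289.
z_β = 3.289 − 1.645 = 1.644.
Power = Φ(1.644) = 0.950.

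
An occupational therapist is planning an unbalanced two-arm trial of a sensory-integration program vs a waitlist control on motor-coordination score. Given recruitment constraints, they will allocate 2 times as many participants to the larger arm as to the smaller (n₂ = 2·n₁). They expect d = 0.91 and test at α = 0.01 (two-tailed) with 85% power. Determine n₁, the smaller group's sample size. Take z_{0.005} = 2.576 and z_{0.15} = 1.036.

With allocation ratio k = n₂/n₁ = 2, Var(x̄₁−x̄₂) = σ²(1/n₁ + 1/(k·n₁)) = σ²·(k+1)/(k·n₁).
So n₁ = (1 + 1/k)·((z_{α/2} + z_β)/d)² = 1.500 × (3.612/0.91)².
n₁ = 1.500 × 15.75 = 23.6.
Round up: n₁ = 24, giving n₂ = 2 × 24 = 48.

n₁ = 24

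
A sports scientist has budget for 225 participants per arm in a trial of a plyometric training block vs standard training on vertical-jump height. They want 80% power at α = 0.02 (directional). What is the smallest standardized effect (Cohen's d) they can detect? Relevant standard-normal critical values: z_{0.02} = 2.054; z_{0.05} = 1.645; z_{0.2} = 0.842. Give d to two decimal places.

d_min ≈ 0.27

For two independent groups of n = 225 each: d_min = (z_{α} + z_β)·√(2/n).
z-sum = 2.054 + 0.842 = 2.896.
d_min = 2.896 × √(2/225) = 2.896 × 0.0943 = 0.273.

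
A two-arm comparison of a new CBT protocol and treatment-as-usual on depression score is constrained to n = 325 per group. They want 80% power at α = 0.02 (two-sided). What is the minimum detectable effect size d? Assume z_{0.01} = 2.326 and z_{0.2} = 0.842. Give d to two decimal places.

For two independent groups of n = 325 each: d_min = (z_{α/2} + z_β)·√(2/n).
z-sum = 2.326 + 0.842 = 3.168.
d_min = 3.168 × √(2/325) = 3.168 × 0.0784 = 0.249.

d_min ≈ 0.25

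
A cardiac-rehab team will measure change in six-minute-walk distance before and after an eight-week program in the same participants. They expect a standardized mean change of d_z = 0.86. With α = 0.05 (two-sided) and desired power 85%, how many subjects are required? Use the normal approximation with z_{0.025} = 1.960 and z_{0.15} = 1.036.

n = 13 pairs

For a paired (one-sample on differences) test: n = ((z_{α/2} + z_β) / d)².
z_{α/2} + z_β = 1.960 + 1.036 = 2.996.
n = (2.996 / 0.86)² = 3.484² = 12.14.
Round up.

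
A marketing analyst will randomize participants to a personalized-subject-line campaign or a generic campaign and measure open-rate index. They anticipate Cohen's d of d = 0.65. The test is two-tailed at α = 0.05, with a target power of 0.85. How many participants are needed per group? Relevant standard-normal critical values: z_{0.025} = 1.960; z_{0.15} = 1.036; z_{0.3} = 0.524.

For two independent groups with equal n: n = 2·((z_{α/2} + z_β) / d)².
z_{α/2} + z_β = 1.960 + 1.036 = 2.996.
n = 2 × (2.996 / 0.65)² = 2 × 4.609² = 2 × 21.25 = 42.5.
Round up to the next whole participant.

n = 43 per group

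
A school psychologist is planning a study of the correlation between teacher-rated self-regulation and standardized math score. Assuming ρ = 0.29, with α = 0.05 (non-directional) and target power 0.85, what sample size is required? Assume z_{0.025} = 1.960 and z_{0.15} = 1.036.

Fisher's z: C = ½·ln((1+r)/(1−r)) = ½·ln(1.8169) = 0.2986.
n = ((z_{α/2} + z_β)/C)² + 3.
(1.960 + 1.036) / 0.2986 = 2.996 / 0.2986 = 10.033.
n = 10.033² + 3 = 100.67 + 3 = 103.7.
Round up.

n = 104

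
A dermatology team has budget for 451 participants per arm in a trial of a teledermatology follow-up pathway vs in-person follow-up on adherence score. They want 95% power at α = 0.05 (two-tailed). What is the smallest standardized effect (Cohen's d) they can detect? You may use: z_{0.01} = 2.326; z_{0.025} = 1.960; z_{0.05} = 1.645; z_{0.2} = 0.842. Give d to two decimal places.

d_min ≈ 0.24

For two independent groups of n = 451 each: d_min = (z_{α/2} + z_β)·√(2/n).
z-sum = 1.960 + 1.645 = 3.605.
d_min = 3.605 × √(2/451) = 3.605 × 0.0666 = 0.240.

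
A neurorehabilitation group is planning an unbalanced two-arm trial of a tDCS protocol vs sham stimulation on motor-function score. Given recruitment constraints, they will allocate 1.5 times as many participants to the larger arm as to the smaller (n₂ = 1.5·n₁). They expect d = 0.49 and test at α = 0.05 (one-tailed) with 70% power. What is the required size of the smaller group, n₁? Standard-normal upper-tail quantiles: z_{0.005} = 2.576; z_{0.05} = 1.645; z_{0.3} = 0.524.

With allocation ratio k = n₂/n₁ = 1.5, Var(x̄₁−x̄₂) = σ²(1/n₁ + 1/(k·n₁)) = σ²·(k+1)/(k·n₁).
So n₁ = (1 + 1/k)·((z_{α} + z_β)/d)² = 1.667 × (2.169/0.49)².
n₁ = 1.667 × 19.59 = 32.7.
Round up: n₁ = 33, giving n₂ = ⌈1.5 × 33⌉ = ⌈49.5⌉ = 50.

n₁ = 33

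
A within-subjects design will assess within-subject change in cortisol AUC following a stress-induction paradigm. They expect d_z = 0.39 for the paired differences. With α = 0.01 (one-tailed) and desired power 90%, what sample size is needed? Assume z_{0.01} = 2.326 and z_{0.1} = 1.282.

For a paired (one-sample on differences) test: n = ((z_{α} + z_β) / d)².
z_{α} + z_β = 2.326 + 1.282 = 3.608.
n = (3.608 / 0.39)² = 9.251² = 85.59.
Round up.

n = 86 pairs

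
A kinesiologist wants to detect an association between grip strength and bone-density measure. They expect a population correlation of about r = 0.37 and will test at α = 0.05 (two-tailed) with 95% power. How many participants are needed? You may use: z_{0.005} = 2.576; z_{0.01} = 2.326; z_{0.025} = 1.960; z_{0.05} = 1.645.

n = 90

Fisher's z: C = ½·ln((1+r)/(1−r)) = ½·ln(2.1746) = 0.3884.
n = ((z_{α/2} + z_β)/C)² + 3.
(1.960 + 1.645) / 0.3884 = 3.605 / 0.3884 = 9.282.
n = 9.282² + 3 = 86.15 + 3 = 89.1.
Round up.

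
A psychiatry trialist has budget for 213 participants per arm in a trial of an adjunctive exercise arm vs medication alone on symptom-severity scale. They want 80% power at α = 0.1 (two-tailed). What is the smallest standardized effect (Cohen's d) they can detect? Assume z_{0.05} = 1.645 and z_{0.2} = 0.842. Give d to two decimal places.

d_min ≈ 0.24

For two independent groups of n = 213 each: d_min = (z_{α/2} + z_β)·√(2/n).
z-sum = 1.645 + 0.842 = 2.487.
d_min = 2.487 × √(2/213) = 2.487 × 0.0969 = 0.241.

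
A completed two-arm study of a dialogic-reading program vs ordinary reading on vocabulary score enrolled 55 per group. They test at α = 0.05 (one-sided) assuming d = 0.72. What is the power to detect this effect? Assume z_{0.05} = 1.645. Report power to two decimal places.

For two equal groups, power = Φ(d·√(n/2) − z_{α}).
d·√(n/2) = 0.72 × √(55/2) = 0.72 × 5.244 = 3.776.
z_β = 3.776 − 1.645 = 2.131.
Power = Φ(2.131) = 0.983.

power ≈ 0.98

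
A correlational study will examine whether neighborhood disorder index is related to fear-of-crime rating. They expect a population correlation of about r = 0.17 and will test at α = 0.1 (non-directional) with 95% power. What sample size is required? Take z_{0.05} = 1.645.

Fisher's z: C = ½·ln((1+r)/(1−r)) = ½·ln(1.4096) = 0.1717.
n = ((z_{α/2} + z_β)/C)² + 3.
(1.645 + 1.645) / 0.1717 = 3.290 / 0.1717 = 19.161.
n = 19.161² + 3 = 367.16 + 3 = 370.2.
Round up.

n = 371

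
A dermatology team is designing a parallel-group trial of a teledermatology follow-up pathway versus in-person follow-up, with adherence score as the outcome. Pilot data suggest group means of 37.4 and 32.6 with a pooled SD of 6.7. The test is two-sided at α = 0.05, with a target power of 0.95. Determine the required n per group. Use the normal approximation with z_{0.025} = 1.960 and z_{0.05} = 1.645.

Cohen's d = |M₁ − M₂| / SD_pooled = |37.4 − 32.6| / 6.7 = 4.8 / 6.7 = 0.716.
For two independent groups with equal n: n = 2·((z_{α/2} + z_β) / d)².
z_{α/2} + z_β = 1.960 + 1.645 = 3.605.
n = 2 × (3.605 / 0.716)² = 2 × 5.035² = 2 × 25.35 = 50.7.
Round up to the next whole participant.

n = 51 per group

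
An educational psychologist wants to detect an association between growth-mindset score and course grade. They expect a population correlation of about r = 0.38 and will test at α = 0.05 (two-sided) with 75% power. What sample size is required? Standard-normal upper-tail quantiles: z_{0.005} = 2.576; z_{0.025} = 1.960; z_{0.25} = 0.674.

Fisher's z: C = ½·ln((1+r)/(1−r)) = ½·ln(2.2258) = 0.4001.
n = ((z_{α/2} + z_β)/C)² + 3.
(1.960 + 0.674) / 0.4001 = 2.634 / 0.4001 = 6.583.
n = 6.583² + 3 = 43.34 + 3 = 46.3.
Round up.

n = 47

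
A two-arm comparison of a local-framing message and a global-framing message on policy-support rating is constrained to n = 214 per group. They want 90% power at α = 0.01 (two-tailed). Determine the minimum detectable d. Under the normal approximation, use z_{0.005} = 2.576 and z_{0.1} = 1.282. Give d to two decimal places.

d_min ≈ 0.37

For two independent groups of n = 214 each: d_min = (z_{α/2} + z_β)·√(2/n).
z-sum = 2.576 + 1.282 = 3.858.
d_min = 3.858 × √(2/214) = 3.858 × 0.0967 = 0.373.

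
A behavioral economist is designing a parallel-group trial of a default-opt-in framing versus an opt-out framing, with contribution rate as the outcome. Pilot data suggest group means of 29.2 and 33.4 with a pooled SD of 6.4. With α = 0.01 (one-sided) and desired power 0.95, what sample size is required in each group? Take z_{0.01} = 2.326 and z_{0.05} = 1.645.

n = 74 per group

Cohen's d = |M₁ − M₂| / SD_pooled = |29.2 − 33.4| / 6.4 = 4.2 / 6.4 = 0.656.
For two independent groups with equal n: n = 2·((z_{α} + z_β) / d)².
z_{α} + z_β = 2.326 + 1.645 = 3.971.
n = 2 × (3.971 / 0.656)² = 2 × 6.053² = 2 × 36.64 = 73.3.
Round up to the next whole participant.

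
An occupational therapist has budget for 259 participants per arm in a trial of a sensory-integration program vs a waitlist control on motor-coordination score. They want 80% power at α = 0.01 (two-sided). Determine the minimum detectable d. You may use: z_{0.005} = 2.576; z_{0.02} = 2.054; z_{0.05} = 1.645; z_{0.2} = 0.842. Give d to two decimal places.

For two independent groups of n = 259 each: d_min = (z_{α/2} + z_β)·√(2/n).
z-sum = 2.576 + 0.842 = 3.418.
d_min = 3.418 × √(2/259) = 3.418 × 0.0879 = 0.300.

d_min ≈ 0.30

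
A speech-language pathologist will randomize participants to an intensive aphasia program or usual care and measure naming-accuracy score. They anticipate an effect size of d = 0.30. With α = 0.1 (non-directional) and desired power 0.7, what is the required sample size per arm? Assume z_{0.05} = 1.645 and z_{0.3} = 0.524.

For two independent groups with equal n: n = 2·((z_{α/2} + z_β) / d)².
z_{α/2} + z_β = 1.645 + 0.524 = 2.169.
n = 2 × (2.169 / 0.30)² = 2 × 7.230² = 2 × 52.27 = 104.5.
Round up to the next whole participant.

n = 105 per group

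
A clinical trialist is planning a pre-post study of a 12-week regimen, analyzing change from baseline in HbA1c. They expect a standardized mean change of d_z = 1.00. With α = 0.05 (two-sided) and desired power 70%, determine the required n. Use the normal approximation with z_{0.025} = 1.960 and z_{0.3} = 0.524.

For a paired (one-sample on differences) test: n = ((z_{α/2} + z_β) / d)².
z_{α/2} + z_β = 1.960 + 0.524 = 2.484.
n = (2.484 / 1.00)² = 2.484² = 6.17.
Round up.

n = 7 pairs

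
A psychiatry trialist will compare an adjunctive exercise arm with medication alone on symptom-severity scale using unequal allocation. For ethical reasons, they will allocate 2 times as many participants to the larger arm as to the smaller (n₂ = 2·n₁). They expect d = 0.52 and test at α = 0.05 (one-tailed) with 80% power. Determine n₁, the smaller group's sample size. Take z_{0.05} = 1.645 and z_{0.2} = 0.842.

n₁ = 35

With allocation ratio k = n₂/n₁ = 2, Var(x̄₁−x̄₂) = σ²(1/n₁ + 1/(k·n₁)) = σ²·(k+1)/(k·n₁).
So n₁ = (1 + 1/k)·((z_{α} + z_β)/d)² = 1.500 × (2.487/0.52)².
n₁ = 1.500 × 22.87 = 34.3.
Round up: n₁ = 35, giving n₂ = 2 × 35 = 70.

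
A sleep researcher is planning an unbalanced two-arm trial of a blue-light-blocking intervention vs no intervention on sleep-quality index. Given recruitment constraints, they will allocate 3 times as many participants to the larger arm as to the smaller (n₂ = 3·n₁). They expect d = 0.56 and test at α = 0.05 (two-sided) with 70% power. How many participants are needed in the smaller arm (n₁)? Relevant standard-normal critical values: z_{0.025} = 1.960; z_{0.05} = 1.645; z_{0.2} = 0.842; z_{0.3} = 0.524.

n₁ = 27

With allocation ratio k = n₂/n₁ = 3, Var(x̄₁−x̄₂) = σ²(1/n₁ + 1/(k·n₁)) = σ²·(k+1)/(k·n₁).
So n₁ = (1 + 1/k)·((z_{α/2} + z_β)/d)² = 1.333 × (2.484/0.56)².
n₁ = 1.333 × 19.68 = 26.2.
Round up: n₁ = 27, giving n₂ = 3 × 27 = 81.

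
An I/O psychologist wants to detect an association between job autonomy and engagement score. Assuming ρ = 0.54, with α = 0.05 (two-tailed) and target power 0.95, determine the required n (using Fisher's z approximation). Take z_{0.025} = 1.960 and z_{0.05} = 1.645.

n = 39

Fisher's z: C = ½·ln((1+r)/(1−r)) = ½·ln(3.3478) = 0.6042.
n = ((z_{α/2} + z_β)/C)² + 3.
(1.960 + 1.645) / 0.6042 = 3.605 / 0.6042 = 5.967.
n = 5.967² + 3 = 35.60 + 3 = 38.6.
Round up.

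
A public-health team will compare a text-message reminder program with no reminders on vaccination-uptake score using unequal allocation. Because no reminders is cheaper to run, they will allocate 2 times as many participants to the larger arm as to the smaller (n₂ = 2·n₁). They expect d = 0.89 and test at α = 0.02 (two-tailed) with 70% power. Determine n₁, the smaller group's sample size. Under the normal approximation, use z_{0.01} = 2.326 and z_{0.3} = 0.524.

With allocation ratio k = n₂/n₁ = 2, Var(x̄₁−x̄₂) = σ²(1/n₁ + 1/(k·n₁)) = σ²·(k+1)/(k·n₁).
So n₁ = (1 + 1/k)·((z_{α/2} + z_β)/d)² = 1.500 × (2.850/0.89)².
n₁ = 1.500 × 10.25 = 15.4.
Round up: n₁ = 16, giving n₂ = 2 × 16 = 32.

n₁ = 16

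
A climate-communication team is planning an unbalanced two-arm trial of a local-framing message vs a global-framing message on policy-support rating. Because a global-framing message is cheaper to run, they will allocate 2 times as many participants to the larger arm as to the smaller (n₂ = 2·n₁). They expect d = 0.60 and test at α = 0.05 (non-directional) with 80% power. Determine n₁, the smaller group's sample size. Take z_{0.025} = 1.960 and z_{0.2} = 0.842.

n₁ = 33

With allocation ratio k = n₂/n₁ = 2, Var(x̄₁−x̄₂) = σ²(1/n₁ + 1/(k·n₁)) = σ²·(k+1)/(k·n₁).
So n₁ = (1 + 1/k)·((z_{α/2} + z_β)/d)² = 1.500 × (2.802/0.60)².
n₁ = 1.500 × 21.81 = 32.7.
Round up: n₁ = 33, giving n₂ = 2 × 33 = 66.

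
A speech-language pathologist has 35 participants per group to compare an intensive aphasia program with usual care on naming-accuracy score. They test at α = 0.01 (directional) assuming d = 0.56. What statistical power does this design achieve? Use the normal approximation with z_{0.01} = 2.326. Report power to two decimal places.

For two equal groups, power = Φ(d·√(n/2) − z_{α}).
d·√(n/2) = 0.56 × √(35/2) = 0.56 × 4.183 = 2.343.
z_β = 2.343 − 2.326 = 0.017.
Power = Φ(0.017) = 0.507.

power ≈ 0.51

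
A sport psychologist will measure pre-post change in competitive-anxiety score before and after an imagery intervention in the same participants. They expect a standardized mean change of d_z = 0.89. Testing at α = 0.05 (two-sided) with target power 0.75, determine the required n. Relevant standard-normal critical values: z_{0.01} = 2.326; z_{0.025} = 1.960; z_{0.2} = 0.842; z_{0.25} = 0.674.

For a paired (one-sample on differences) test: n = ((z_{α/2} + z_β) / d)².
z_{α/2} + z_β = 1.960 + 0.674 = 2.634.
n = (2.634 / 0.89)² = 2.960² = 8.76.
Round up.

n = 9 pairs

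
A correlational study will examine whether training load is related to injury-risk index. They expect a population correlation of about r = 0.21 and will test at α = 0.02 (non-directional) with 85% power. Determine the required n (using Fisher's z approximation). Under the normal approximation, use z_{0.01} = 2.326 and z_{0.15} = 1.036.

n = 252

Fisher's z: C = ½·ln((1+r)/(1−r)) = ½·ln(1.5316) = 0.2132.
n = ((z_{α/2} + z_β)/C)² + 3.
(2.326 + 1.036) / 0.2132 = 3.362 / 0.2132 = 15.769.
n = 15.769² + 3 = 248.67 + 3 = 251.7.
Round up.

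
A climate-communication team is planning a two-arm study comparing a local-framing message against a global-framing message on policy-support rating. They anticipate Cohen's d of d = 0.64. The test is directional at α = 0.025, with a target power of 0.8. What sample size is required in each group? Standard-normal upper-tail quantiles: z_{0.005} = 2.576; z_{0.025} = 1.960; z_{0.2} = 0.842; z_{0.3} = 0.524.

n = 39 per group

For two independent groups with equal n: n = 2·((z_{α} + z_β) / d)².
z_{α} + z_β = 1.960 + 0.842 = 2.802.
n = 2 × (2.802 / 0.64)² = 2 × 4.378² = 2 × 19.17 = 38.3.
Round up to the next whole participant.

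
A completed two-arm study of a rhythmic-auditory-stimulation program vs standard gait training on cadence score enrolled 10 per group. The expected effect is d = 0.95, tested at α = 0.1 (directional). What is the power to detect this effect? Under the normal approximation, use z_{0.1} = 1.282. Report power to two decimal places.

For two equal groups, power = Φ(d·√(n/2) − z_{α}).
d·√(n/2) = 0.95 × √(10/2) = 0.95 × 2.236 = 2.124.
z_β = 2.124 − 1.282 = 0.842.
Power = Φ(0.842) = 0.800.

power ≈ 0.80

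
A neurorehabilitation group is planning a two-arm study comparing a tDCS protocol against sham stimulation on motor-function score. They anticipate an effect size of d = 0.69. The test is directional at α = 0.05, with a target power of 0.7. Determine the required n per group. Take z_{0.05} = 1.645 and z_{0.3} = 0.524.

n = 20 per group

For two independent groups with equal n: n = 2·((z_{α} + z_β) / d)².
z_{α} + z_β = 1.645 + 0.524 = 2.169.
n = 2 × (2.169 / 0.69)² = 2 × 3.143² = 2 × 9.88 = 19.8.
Round up to the next whole participant.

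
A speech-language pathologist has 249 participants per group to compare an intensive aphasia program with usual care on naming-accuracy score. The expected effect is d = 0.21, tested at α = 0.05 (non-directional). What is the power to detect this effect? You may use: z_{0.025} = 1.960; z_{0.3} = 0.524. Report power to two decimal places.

power ≈ 0.65

For two equal groups, power = Φ(d·√(n/2) − z_{α/2}).
d·√(n/2) = 0.21 × √(249/2) = 0.21 × 11.158 = 2.343.
z_β = 2.343 − 1.960 = 0.383.
Power = Φ(0.383) = 0.649.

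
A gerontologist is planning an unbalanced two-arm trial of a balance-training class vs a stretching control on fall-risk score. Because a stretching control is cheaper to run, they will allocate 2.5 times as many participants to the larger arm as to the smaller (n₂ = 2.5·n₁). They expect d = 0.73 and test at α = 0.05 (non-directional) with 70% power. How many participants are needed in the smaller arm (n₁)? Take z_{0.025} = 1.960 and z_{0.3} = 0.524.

With allocation ratio k = n₂/n₁ = 2.5, Var(x̄₁−x̄₂) = σ²(1/n₁ + 1/(k·n₁)) = σ²·(k+1)/(k·n₁).
So n₁ = (1 + 1/k)·((z_{α/2} + z_β)/d)² = 1.400 × (2.484/0.73)².
n₁ = 1.400 × 11.58 = 16.2.
Round up: n₁ = 17, giving n₂ = ⌈2.5 × 17⌉ = ⌈42.5⌉ = 43.

n₁ = 17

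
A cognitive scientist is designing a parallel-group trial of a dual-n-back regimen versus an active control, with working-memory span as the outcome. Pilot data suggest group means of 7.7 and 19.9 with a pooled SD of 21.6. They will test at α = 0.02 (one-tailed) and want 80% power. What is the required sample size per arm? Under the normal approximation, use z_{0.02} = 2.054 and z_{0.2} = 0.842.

n = 53 per group

Cohen's d = |M₁ − M₂| / SD_pooled = |7.7 − 19.9| / 21.6 = 12.2 / 21.6 = 0.565.
For two independent groups with equal n: n = 2·((z_{α} + z_β) / d)².
z_{α} + z_β = 2.054 + 0.842 = 2.896.
n = 2 × (2.896 / 0.565)² = 2 × 5.126² = 2 × 26.27 = 52.5.
Round up to the next whole participant.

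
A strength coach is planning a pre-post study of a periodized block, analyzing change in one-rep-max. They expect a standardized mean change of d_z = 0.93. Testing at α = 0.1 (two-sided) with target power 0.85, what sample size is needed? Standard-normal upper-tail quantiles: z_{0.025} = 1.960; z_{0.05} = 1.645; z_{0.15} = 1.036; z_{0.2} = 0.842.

n = 9 pairs

For a paired (one-sample on differences) test: n = ((z_{α/2} + z_β) / d)².
z_{α/2} + z_β = 1.645 + 1.036 = 2.681.
n = (2.681 / 0.93)² = 2.883² = 8.31.
Round up.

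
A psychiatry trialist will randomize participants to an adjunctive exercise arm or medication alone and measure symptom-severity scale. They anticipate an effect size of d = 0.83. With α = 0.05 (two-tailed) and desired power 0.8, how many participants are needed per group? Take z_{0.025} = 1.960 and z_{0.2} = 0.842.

For two independent groups with equal n: n = 2·((z_{α/2} + z_β) / d)².
z_{α/2} + z_β = 1.960 + 0.842 = 2.802.
n = 2 × (2.802 / 0.83)² = 2 × 3.376² = 2 × 11.40 = 22.8.
Round up to the next whole participant.

n = 23 per group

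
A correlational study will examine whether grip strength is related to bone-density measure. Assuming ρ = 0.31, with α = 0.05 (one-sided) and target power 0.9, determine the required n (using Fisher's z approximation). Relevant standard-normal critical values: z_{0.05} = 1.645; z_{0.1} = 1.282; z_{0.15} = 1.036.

Fisher's z: C = ½·ln((1+r)/(1−r)) = ½·ln(1.8986) = 0.3205.
n = ((z_{α} + z_β)/C)² + 3.
(1.645 + 1.282) / 0.3205 = 2.927 / 0.3205 = 9.133.
n = 9.133² + 3 = 83.40 + 3 = 86.4.
Round up.

n = 87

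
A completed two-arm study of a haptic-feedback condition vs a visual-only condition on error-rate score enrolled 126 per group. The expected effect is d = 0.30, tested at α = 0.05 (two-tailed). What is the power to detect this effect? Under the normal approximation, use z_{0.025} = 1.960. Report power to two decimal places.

For two equal groups, power = Φ(d·√(n/2) − z_{α/2}).
d·√(n/2) = 0.30 × √(126/2) = 0.30 × 7.937 = 2.381.
z_β = 2.381 − 1.960 = 0.421.
Power = Φ(0.421) = 0.663.

power ≈ 0.66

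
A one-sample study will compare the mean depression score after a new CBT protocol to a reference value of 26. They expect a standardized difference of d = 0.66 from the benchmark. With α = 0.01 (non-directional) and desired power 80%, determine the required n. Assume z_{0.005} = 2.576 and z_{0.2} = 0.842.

n = 27

For a one-sample test: n = ((z_{α/2} + z_β) / d)².
z_{α/2} + z_β = 2.576 + 0.842 = 3.418.
n = (3.418 / 0.66)² = 5.179² = 26.82.
Round up.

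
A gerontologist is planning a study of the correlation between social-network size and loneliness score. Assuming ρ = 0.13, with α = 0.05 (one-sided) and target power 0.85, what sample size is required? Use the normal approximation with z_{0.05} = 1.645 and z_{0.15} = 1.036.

Fisher's z: C = ½·ln((1+r)/(1−r)) = ½·ln(1.2989) = 0.1307.
n = ((z_{α} + z_β)/C)² + 3.
(1.645 + 1.036) / 0.1307 = 2.681 / 0.1307 = 20.513.
n = 20.513² + 3 = 420.77 + 3 = 423.8.
Round up.

n = 424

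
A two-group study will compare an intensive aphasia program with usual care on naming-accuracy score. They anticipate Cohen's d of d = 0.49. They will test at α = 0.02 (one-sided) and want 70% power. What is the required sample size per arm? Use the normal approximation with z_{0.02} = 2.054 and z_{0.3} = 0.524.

n = 56 per group

For two independent groups with equal n: n = 2·((z_{α} + z_β) / d)².
z_{α} + z_β = 2.054 + 0.524 = 2.578.
n = 2 × (2.578 / 0.49)² = 2 × 5.261² = 2 × 27.68 = 55.4.
Round up to the next whole participant.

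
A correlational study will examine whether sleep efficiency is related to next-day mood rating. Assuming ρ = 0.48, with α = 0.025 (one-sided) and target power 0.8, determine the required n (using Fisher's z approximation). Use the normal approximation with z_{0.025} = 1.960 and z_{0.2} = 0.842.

Fisher's z: C = ½·ln((1+r)/(1−r)) = ½·ln(2.8462) = 0.5230.
n = ((z_{α} + z_β)/C)² + 3.
(1.960 + 0.842) / 0.5230 = 2.802 / 0.5230 = 5.358.
n = 5.358² + 3 = 28.70 + 3 = 31.7.
Round up.

n = 32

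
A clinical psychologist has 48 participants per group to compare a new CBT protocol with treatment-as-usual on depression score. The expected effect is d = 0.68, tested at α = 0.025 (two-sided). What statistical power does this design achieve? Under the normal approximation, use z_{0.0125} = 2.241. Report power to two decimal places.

power ≈ 0.86

For two equal groups, power = Φ(d·√(n/2) − z_{α/2}).
d·√(n/2) = 0.68 × √(48/2) = 0.68 × 4.899 = 3.331.
z_β = 3.331 − 2.241 = 1.090.
Power = Φ(1.090) = 0.862.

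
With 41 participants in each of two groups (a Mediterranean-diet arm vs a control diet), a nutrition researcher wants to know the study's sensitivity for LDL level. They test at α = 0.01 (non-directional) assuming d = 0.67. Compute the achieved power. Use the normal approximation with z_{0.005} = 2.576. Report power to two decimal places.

For two equal groups, power = Φ(d·√(n/2) − z_{α/2}).
d·√(n/2) = 0.67 × √(41/2) = 0.67 × 4.528 = 3.034.
z_β = 3.034 − 2.576 = 0.458.
Power = Φ(0.458) = 0.676.

power ≈ 0.68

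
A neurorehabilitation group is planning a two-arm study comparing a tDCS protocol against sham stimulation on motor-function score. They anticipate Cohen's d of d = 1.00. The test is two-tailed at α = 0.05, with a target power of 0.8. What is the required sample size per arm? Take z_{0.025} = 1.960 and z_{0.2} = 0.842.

n = 16 per group

For two independent groups with equal n: n = 2·((z_{α/2} + z_β) / d)².
z_{α/2} + z_β = 1.960 + 0.842 = 2.802.
n = 2 × (2.802 / 1.00)² = 2 × 2.802² = 2 × 7.85 = 15.7.
Round up to the next whole participant.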